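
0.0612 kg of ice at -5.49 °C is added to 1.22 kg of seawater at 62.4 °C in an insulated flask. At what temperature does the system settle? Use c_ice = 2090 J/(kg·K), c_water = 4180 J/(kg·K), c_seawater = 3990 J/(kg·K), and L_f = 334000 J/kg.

Heat gained plus heat lost sum to zero:
warm ice to 0 °C: 0.0612·2090·(0 − (-5.49)) = 702.21
  fusion: m_ice L_f = 0.0612·334000 = 20441
  warm the meltwater: 255.82 T
  seawater cools: 1.22·3990·(T − 62.4) = 4867.8(T − 62.4)
5123.6 T = 303751 − 21143 = 282608
T ≈ 55.16 °C. Since T > 0 °C, the all-ice-melts assumption holds.

T_f ≈ 55.2 °C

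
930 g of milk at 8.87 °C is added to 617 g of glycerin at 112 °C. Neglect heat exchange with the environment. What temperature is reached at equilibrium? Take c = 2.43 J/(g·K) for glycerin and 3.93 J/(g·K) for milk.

With ΣQ=0 the equilibrium temperature is the m·c-weighted mean:
T_f = (1499.3·112 + 3654.9·8.87) / (1499.3 + 3654.9)
    = 200342 / 5154.2 ≈ 38.87 °C

T_f ≈ 38.9 °C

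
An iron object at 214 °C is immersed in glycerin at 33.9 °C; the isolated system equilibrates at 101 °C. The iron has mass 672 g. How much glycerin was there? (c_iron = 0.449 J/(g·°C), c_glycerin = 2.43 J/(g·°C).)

m ≈ 209 g

Heat gained plus heat lost sum to zero:
672×0.449×(101 − 214) + m×2.43×(101 − 33.9) = 0
163.05 m = 34095
m = 34095/163.05 ≈ 209.1 g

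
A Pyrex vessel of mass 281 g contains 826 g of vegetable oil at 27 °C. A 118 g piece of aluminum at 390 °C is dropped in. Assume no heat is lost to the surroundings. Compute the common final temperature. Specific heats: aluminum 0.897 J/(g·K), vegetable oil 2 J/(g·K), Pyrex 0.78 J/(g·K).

Energy conservation, ΣQ = 0:
118·0.897·(T − 390) + 826·2·(T − 27) + 281·0.78·(T − 27) = 0
(105.85 + 1652 + 219.18) T = 105.85·390 + 1652·27 + 219.18·27
T = 91802/1977 ≈ 46.43 °C

T_f ≈ 46.4 °C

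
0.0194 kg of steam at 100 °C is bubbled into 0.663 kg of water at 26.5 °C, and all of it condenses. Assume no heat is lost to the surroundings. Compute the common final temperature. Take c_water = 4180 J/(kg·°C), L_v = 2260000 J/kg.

Energy balance with sensible and latent terms:
steam→water at 100 °C releases m L_v = 0.0194·2260000 = 43844; condensate cools 100→T: 0.0194·4180·(T − 100) = 81.09(T − 100); original water: 2771.3(T − 26.5)
2852.4 T = 43844 + 8109.2 + 73441 = 125394
T ≈ 43.96 °C — below 100 °C, confirming all the steam condensed.

T_f ≈ 44.0 °C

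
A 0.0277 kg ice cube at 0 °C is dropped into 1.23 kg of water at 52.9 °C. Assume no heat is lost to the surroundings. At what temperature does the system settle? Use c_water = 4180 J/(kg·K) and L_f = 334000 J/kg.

Net heat exchanged in the isolated system is zero:
latent heat to melt: 0.0277×334000 = 9251.8; warm the meltwater: 115.79 T; water: 5141.4(T − 52.9)
5257.2 T = 271980 − 9251.8 = 262728
T ≈ 49.98 °C (positive, so assuming full melt was valid).

T_f ≈ 50.0 °C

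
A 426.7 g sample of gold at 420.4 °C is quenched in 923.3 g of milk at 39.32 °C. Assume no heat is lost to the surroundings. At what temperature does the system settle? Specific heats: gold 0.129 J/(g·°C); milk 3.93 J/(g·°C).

T_f ≈ 45.0 °C

Net heat exchanged in the isolated system is zero:
426.7×0.129×(T − 420.4) + 923.3×3.93×(T − 39.32) = 0
(55.04 + 3628.6) T = 55.04×420.4 + 3628.6×39.32
T = 165816/3683.6 ≈ 45.01 °C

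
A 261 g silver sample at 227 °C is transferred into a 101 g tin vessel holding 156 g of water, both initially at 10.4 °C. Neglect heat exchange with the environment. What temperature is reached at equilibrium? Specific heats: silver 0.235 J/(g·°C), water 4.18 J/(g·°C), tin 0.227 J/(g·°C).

Energy conservation, ΣQ = 0:
261·0.235·(T − 227) + 156·4.18·(T − 10.4) + 101·0.227·(T − 10.4) = 0
736.34 T = 20943
T = 20943 / 736.34 = 28.4 °C

T_f ≈ 28.4 °C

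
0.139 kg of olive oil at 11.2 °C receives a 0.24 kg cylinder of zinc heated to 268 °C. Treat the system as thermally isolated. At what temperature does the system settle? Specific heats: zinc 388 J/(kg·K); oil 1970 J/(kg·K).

T_f = Σ m_i c_i T_i / Σ m_i c_i:
T_f = (93.12*268 + 273.83*11.2) / (93.12 + 273.83)
    = 28023 / 366.95 ≈ 76.37 °C

T_f ≈ 76.4 °C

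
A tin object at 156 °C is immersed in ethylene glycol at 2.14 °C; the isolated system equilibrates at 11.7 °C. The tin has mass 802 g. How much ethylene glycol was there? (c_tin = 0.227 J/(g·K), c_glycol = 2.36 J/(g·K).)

m ≈ 1160 g

Setting the total heat transfer to zero:
802·0.227·(11.7 − 156) + m·2.36·(11.7 − 2.14) = 0
22.56 m = 26270
m = 26270/22.56 ≈ 1164 g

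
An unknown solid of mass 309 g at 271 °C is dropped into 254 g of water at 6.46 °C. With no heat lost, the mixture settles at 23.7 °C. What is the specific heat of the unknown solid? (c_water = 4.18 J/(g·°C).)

c ≈ 0.24 J/(g·°C)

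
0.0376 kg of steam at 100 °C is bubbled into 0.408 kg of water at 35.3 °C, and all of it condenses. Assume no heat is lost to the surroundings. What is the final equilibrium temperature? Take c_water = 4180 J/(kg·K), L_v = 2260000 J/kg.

T_f ≈ 86.4 °C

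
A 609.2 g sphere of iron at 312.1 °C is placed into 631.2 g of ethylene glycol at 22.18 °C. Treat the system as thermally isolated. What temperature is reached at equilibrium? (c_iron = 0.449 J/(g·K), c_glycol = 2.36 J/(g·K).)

Net heat exchanged in the isolated system is zero:
609.2*0.449*(T − 312.1) + 631.2*2.36*(T − 22.18) = 0
1763.2 T = 118409
T = 118409/1763.2 ≈ 67.16 °C

T_f ≈ 67.2 °C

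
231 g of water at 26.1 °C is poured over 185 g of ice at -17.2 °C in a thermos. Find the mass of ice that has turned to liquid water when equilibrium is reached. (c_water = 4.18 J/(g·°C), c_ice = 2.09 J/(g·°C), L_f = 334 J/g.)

m_melted ≈ 55.5 g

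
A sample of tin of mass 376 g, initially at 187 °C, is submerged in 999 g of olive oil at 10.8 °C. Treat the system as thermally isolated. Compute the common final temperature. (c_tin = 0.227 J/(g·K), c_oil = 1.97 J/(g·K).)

T_f ≈ 18.1 °C

Taking heat into each body as positive, Σ m c ΔT = 0:
376·0.227·(T − 187) + 999·1.97·(T − 10.8) = 0
(85.35 + 1968) T = 85.35·187 + 1968·10.8
T ≈ 18.12 °C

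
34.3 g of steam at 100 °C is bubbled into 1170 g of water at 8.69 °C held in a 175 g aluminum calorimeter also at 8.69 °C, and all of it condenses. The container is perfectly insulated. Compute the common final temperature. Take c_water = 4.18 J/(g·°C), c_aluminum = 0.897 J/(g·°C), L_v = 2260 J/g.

T_f ≈ 26.1 °C

Net heat exchanged in the isolated system is zero:
steam→water at 100 °C releases m L_v = 34.3·2260 = 77518
  condensed water 100 °C→T: 143.37(T − 100)
  original water: 4890.6(T − 8.69)
  aluminum cup: 175·0.897·(T − 8.69) = 156.97(T − 8.69)
5190.9 T = 77518 + 14337 + 43863 = 135719
T ≈ 26.15 °C — below 100 °C, confirming all the steam condensed.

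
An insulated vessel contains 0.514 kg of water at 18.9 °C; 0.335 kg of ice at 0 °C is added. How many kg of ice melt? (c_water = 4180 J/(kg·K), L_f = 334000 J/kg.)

m_melted ≈ 0.122 kg

Water can give up m c ΔT = 0.514×4180×18.9 = 40607 J before reaching 0 °C.
To melt every bit of ice: 0.335×334000 = 111890 J.
Since 40607 < 111890 J, not all the ice melts; equilibrium is at 0 °C.
m_melted×334000 = 40607  ⇒  m_melted ≈ 0.1216 kg.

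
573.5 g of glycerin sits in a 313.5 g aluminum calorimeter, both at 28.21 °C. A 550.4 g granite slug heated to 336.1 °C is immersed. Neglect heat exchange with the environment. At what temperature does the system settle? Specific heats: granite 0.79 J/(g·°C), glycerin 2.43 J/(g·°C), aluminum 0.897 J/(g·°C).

With ΣQ=0 the equilibrium temperature is the m·c-weighted mean:
T_f = (434.82×336.1 + 1393.6×28.21 + 281.21×28.21) / (434.82 + 1393.6 + 281.21)
    = 193388 / 2109.6 ≈ 91.67 °C

T_f ≈ 91.7 °C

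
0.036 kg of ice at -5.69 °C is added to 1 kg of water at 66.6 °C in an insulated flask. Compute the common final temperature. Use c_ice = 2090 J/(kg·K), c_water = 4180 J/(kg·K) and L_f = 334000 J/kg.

T_f ≈ 61.4 °C

Heat gained plus heat lost sum to zero:
ice -5.69→0 °C: 0.036·2090·5.69 = 428.12; latent heat to melt: 0.036·334000 = 12024; warm the meltwater: 150.48 T; water: 4180(T − 66.6)
4330.5 T = 278388 − 12452 = 265936
T ≈ 61.41 °C (positive, so assuming full melt was valid).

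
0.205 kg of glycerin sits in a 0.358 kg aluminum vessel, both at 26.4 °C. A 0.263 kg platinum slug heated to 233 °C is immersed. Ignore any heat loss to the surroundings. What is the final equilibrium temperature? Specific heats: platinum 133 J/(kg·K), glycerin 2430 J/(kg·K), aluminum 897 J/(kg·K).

Energy conservation, ΣQ = 0:
0.263*133*(T − 233) + 0.205*2430*(T − 26.4) + 0.358*897*(T − 26.4) = 0
34.98(T − 233) + 498.15(T − 26.4) + 321.13(T − 26.4) = 0
854.25 T = 29779
T = 29779/854.25 ≈ 34.86 °C

T_f ≈ 34.9 °C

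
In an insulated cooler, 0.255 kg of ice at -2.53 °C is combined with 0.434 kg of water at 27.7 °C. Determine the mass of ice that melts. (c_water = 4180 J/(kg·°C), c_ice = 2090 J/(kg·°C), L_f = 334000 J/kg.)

m_melted ≈ 0.146 kg

Cooling the water to 0 °C releases 0.434×4180×27.7 = 50251 J.
Of that, 0.255×2090×2.53 = 1348.4 J goes to bring the ice to 0 °C, leaving 48903 J.
Melting all 0.255 kg of ice would need 0.255×334000 = 85170 J.
That's not enough to melt it all — equilibrium is at 0 °C with ice remaining.
m_melted×334000 = 48903  ⇒  m_melted ≈ 0.1464 kg.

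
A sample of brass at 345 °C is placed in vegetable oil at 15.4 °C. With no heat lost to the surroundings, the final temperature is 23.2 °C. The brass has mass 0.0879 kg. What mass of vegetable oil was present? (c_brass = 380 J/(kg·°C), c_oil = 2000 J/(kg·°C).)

m ≈ 0.689 kg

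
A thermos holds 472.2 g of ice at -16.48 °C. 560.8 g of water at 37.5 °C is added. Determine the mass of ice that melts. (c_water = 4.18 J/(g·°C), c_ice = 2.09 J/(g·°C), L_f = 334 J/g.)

m_melted ≈ 214 g

Cooling the water to 0 °C releases 560.8×4.18×37.5 = 87905 J.
Warming the ice to 0 °C takes 472.2×2.09×16.48 = 16264 J, leaving 71641 J for melting.
Fully melting the ice requires m_ice L_f = 472.2×334 = 157715 J.
That's not enough to melt it all — equilibrium is at 0 °C with ice remaining.
m_melted×334 = 71641  ⇒  m_melted ≈ 214.5 g.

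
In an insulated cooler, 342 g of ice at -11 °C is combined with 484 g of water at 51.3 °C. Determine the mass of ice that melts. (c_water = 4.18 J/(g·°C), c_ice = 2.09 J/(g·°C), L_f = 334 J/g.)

Cooling the water to 0 °C releases 484·4.18·51.3 = 103786 J.
Of that, 342·2.09·11 = 7862.6 J goes to bring the ice to 0 °C, leaving 95923 J.
Fully melting the ice requires m_ice L_f = 342·334 = 114228 J.
Since 95923 < 114228 J, not all the ice melts; equilibrium is at 0 °C.
m_melt = 95923 / L_f = 287.2 g.

m_melted ≈ 287 g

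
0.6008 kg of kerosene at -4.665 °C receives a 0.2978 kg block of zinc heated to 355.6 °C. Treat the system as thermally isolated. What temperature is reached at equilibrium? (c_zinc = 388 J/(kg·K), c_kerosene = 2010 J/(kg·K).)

T_f ≈ 26.8 °C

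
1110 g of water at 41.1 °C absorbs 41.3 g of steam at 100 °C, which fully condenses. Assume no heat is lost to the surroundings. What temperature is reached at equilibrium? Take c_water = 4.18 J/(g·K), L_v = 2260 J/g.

T_f ≈ 62.6 °C

Heat gained plus heat lost sum to zero:
condense steam: −41.3·2260 = −93338
  condensed water 100 °C→T: 172.63(T − 100)
  water warms: 1110·4.18·(T − 41.1) = 4639.8(T − 41.1)
4812.4 T = 93338 + 17263 + 190696 = 301297
T ≈ 62.61 °C (< 100 °C, so full condensation is consistent).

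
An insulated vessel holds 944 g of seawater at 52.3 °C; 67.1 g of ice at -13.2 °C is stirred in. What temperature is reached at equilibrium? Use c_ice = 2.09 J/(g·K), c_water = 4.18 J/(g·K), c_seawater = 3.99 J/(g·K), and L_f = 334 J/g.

T_f ≈ 42.7 °C

Taking heat into each body as positive, Σ m c ΔT = 0:
ice -13.2→0 °C: 67.1·2.09·13.2 = 1851.2; fusion: m_ice L_f = 67.1·334 = 22411; meltwater 0→T: 67.1·4.18·T = 280.48 T; seawater cools: 944·3.99·(T − 52.3) = 3766.6(T − 52.3)
4047 T = 196991 − 24263 = 172729
T ≈ 42.68 °C — above 0 °C, consistent with complete melting.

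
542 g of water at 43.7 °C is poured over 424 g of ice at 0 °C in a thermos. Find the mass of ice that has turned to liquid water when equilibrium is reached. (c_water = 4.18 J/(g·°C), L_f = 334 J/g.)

m_melted ≈ 296 g

Cooling the water to 0 °C releases 542·4.18·43.7 = 99005 J.
To melt every bit of ice: 424·334 = 141616 J.
99005 J < 141616 J, so only part of the ice melts and the system sits at 0 °C.
Mass melted = 99005/334 ≈ 296.4 g.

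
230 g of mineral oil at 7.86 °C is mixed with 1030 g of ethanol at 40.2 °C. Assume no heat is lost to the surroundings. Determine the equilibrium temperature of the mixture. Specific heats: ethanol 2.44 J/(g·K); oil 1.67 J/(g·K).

Set heat shed by the hot body equal to heat absorbed by the cold body:
1030·2.44·(40.2 − T) = 230·1.67·(T − 7.86)
2513.2(40.2 − T) = 384.1(T − 7.86)
2897.3 T = 104050  ⇒  T ≈ 35.91 °C

T_f ≈ 35.9 °C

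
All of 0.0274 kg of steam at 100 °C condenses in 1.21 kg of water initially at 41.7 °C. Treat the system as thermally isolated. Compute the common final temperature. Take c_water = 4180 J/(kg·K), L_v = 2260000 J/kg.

T_f ≈ 55.0 °C

Conservation of energy gives ΣQ = 0:
condense steam: −0.0274·2260000 = −61924
  condensed water 100 °C→T: 114.53(T − 100)
  original water: 5057.8(T − 41.7)
5172.3 T = 61924 + 11453 + 210910 = 284287
T ≈ 54.96 °C, under the boiling point, so the assumption holds.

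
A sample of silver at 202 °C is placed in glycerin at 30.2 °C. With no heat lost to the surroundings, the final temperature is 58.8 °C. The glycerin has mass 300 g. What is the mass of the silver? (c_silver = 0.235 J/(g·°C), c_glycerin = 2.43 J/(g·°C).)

m ≈ 620 g

Let T be the final temperature. ΣQ_i = 0:
m·0.235·(58.8 − 202) + 300·2.43·(58.8 − 30.2) = 0
-33.65 m = -20849
m = -20849/-33.65 ≈ 619.6 g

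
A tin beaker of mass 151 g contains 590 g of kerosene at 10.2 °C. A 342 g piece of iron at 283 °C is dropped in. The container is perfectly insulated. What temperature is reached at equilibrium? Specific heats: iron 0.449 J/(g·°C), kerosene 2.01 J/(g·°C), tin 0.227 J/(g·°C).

T_f ≈ 40.7 °C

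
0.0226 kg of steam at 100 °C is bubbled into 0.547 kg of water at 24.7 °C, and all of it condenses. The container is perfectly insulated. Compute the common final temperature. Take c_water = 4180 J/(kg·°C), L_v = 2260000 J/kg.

Energy balance with sensible and latent terms:
latent heat released on condensation: 0.0226·2260000 = 51076
  condensate cools 100→T: 0.0226·4180·(T − 100) = 94.47(T − 100)
  original water: 2286.5(T − 24.7)
2380.9 T = 51076 + 9446.8 + 56476 = 116998
T ≈ 49.14 °C — below 100 °C, confirming all the steam condensed.

T_f ≈ 49.1 °C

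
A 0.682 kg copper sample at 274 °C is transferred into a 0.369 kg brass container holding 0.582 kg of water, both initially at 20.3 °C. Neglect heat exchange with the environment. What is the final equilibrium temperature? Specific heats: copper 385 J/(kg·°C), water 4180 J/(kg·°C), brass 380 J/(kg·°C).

With ΣQ=0 the equilibrium temperature is the m·c-weighted mean:
T_f = (262.57×274 + 2432.8×20.3 + 140.22×20.3) / (262.57 + 2432.8 + 140.22)
    = 124176 / 2835.5 ≈ 43.79 °C

T_f ≈ 43.8 °C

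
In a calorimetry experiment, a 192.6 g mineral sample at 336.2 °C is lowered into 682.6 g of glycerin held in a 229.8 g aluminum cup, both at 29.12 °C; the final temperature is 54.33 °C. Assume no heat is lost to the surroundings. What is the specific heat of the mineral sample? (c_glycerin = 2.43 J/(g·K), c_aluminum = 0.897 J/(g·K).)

Energy conservation, ΣQ = 0:
192.6×c×(54.33 − 336.2) + 682.6×2.43×(54.33 − 29.12) + 229.8×0.897×(54.33 − 29.12) = 0
-54288 c = -47013
c = -47013/-54288 ≈ 0.866 J/(g·K)

c ≈ 0.866 J/(g·K)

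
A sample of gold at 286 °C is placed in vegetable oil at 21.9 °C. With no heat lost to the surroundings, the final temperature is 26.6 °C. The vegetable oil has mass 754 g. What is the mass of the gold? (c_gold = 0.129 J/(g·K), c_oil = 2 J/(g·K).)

|Q_gold| = |Q_oil|:
m·0.129·(286 − 26.6) = 754·2·(26.6 − 21.9)
33.46 m = 7087.6  ⇒  m ≈ 211.8 g

m ≈ 212 g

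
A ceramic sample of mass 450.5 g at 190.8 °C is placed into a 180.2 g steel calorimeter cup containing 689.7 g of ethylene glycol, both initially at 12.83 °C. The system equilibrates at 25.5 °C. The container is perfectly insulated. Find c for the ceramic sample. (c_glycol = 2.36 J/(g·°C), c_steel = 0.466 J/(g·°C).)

c ≈ 0.291 J/(g·°C)

Setting the total heat transfer to zero:
450.5×c×(25.5 − 190.8) + 689.7×2.36×(25.5 − 12.83) + 180.2×0.466×(25.5 − 12.83) = 0
-74468 c = -21687
c = -21687/-74468 ≈ 0.2912 J/(g·°C)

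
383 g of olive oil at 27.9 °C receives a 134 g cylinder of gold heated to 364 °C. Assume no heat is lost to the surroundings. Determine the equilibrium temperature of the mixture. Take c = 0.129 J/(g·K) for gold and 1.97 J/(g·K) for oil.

Let T be the final temperature. ΣQ_i = 0:
134*0.129*(T − 364) + 383*1.97*(T − 27.9) = 0
17.29(T − 364) + 754.51(T − 27.9) = 0
771.8 T = 27343
T = 27343 / 771.8 = 35.4 °C

T_f ≈ 35.4 °C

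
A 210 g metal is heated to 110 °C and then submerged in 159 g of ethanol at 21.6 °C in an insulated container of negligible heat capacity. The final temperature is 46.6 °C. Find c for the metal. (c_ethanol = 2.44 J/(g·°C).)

c ≈ 0.728 J/(g·°C)

m_s c (T_s − T_f) = m_ethanol c_ethanol (T_f − T_0):
210×c×(110 − 46.6) = 159×2.44×(46.6 − 21.6)
13314 c = 9699  ⇒  c ≈ 0.7285 J/(g·°C)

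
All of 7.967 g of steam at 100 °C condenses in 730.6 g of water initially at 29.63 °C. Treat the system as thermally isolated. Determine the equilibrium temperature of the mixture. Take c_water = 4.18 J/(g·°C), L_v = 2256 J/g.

Let T be the final temperature. ΣQ_i = 0:
condense steam: −7.967·2256 = −17974; condensate cools 100→T: 7.967·4.18·(T − 100) = 33.3(T − 100); original water: 3053.9(T − 29.63)
3087.2 T = 17974 + 3330.2 + 90487 = 111791
T ≈ 36.21 °C, under the boiling point, so the assumption holds.

T_f ≈ 36.2 °C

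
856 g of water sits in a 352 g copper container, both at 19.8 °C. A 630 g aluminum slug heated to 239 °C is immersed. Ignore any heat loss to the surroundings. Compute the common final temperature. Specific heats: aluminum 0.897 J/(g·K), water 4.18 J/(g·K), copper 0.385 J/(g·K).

T_f = Σ m_i c_i T_i / Σ m_i c_i:
T_f = (565.11·239 + 3578.1·19.8 + 135.52·19.8) / (565.11 + 3578.1 + 135.52)
    = 208591 / 4278.7 ≈ 48.75 °C

T_f ≈ 48.8 °C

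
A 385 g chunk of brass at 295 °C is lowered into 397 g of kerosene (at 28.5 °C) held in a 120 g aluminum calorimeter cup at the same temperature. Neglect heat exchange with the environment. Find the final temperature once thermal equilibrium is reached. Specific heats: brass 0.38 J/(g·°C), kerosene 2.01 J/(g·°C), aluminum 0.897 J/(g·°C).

Energy conservation, ΣQ = 0:
385*0.38*(T − 295) + 397*2.01*(T − 28.5) + 120*0.897*(T − 28.5) = 0
146.3(T − 295) + 797.97(T − 28.5) + 107.64(T − 28.5) = 0
(146.3 + 797.97 + 107.64) T = 146.3*295 + 797.97*28.5 + 107.64*28.5
T ≈ 65.56 °C

T_f ≈ 65.6 °C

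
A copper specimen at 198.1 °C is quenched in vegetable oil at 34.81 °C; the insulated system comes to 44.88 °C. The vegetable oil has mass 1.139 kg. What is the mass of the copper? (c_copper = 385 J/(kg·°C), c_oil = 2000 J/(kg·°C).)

m ≈ 0.389 kg

Heat gained plus heat lost sum to zero:
m×385×(44.88 − 198.1) + 1.139×2000×(44.88 − 34.81) = 0
-58990 m = -22939
m = -22939/-58990 ≈ 0.3889 kg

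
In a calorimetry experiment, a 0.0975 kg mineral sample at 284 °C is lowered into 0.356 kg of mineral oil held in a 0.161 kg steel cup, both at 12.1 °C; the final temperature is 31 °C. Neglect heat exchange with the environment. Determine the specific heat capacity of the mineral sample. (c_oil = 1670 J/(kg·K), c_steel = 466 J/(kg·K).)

Setting the total heat transfer to zero:
0.0975×c×(31 − 284) + 0.356×1670×(31 − 12.1) + 0.161×466×(31 − 12.1) = 0
-24.67 c = -12654
c = -12654/-24.67 ≈ 513 J/(kg·K)

c ≈ 513 J/(kg·K)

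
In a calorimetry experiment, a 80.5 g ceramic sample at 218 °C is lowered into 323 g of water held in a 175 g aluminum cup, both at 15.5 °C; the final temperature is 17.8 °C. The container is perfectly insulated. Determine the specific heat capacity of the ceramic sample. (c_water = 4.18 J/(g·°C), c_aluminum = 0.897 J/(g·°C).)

c ≈ 0.215 J/(g·°C)

Let T be the final temperature. ΣQ_i = 0:
80.5·c·(17.8 − 218) + 323·4.18·(17.8 − 15.5) + 175·0.897·(17.8 − 15.5) = 0
-16116 c = -3466.4
c = -3466.4/-16116 ≈ 0.2151 J/(g·°C)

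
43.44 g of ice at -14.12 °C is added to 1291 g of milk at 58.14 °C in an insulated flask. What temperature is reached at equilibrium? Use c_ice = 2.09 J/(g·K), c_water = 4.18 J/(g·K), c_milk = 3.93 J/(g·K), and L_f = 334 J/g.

Heat gained plus heat lost sum to zero:
ice -14.12→0 °C: 43.44×2.09×14.12 = 1281.9
  fusion: m_ice L_f = 43.44×334 = 14509
  meltwater 0→T: 43.44×4.18×T = 181.58 T
  milk: 5073.6(T − 58.14)
5255.2 T = 294981 − 15791 = 279190
T ≈ 53.13 °C. Since T > 0 °C, the all-ice-melts assumption holds.

T_f ≈ 53.1 °C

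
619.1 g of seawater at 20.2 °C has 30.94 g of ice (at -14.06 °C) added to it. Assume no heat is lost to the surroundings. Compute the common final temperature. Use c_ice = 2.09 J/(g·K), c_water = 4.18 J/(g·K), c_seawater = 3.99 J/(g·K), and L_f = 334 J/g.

T_f ≈ 14.9 °C

Setting the total heat transfer to zero:
ice -14.06→0 °C: 30.94·2.09·14.06 = 909.18; fusion: m_ice L_f = 30.94·334 = 10334; warm the meltwater: 129.33 T; seawater cools: 619.1·3.99·(T − 20.2) = 2470.2(T − 20.2)
2599.5 T = 49898 − 11243 = 38655
T ≈ 14.87 °C — above 0 °C, consistent with complete melting.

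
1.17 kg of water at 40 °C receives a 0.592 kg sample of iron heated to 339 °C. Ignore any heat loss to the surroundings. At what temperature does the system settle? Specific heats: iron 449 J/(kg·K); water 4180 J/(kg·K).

Heat gained plus heat lost sum to zero:
0.592×449×(T − 339) + 1.17×4180×(T − 40) = 0
265.81(T − 339) + 4890.6(T − 40) = 0
5156.4 T = 285733
T ≈ 55.41 °C

T_f ≈ 55.4 °C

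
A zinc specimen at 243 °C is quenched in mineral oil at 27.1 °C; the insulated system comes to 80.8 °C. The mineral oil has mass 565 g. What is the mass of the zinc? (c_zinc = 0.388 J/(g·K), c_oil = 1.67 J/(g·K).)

m ≈ 805 g

|Q_zinc| = |Q_oil|:
m×0.388×(243 − 80.8) = 565×1.67×(80.8 − 27.1)
62.93 m = 50669  ⇒  m ≈ 805.1 g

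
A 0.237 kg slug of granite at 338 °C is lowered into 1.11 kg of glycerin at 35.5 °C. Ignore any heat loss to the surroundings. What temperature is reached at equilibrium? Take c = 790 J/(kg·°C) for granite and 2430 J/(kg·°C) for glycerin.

T_f ≈ 55.1 °C

Net heat exchanged in the isolated system is zero:
0.237·790·(T − 338) + 1.11·2430·(T − 35.5) = 0
(187.23 + 2697.3) T = 187.23·338 + 2697.3·35.5
T ≈ 55.13 °C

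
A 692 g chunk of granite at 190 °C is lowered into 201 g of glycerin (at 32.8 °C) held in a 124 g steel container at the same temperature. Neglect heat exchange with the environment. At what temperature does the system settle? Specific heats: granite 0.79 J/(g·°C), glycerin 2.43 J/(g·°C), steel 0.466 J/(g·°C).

Let T be the final temperature. ΣQ_i = 0:
692×0.79×(T − 190) + 201×2.43×(T − 32.8) + 124×0.466×(T − 32.8) = 0
546.68(T − 190) + 488.43(T − 32.8) + 57.78(T − 32.8) = 0
1092.9 T = 121785
T = 121785 / 1092.9 = 111 °C

T_f ≈ 111.4 °C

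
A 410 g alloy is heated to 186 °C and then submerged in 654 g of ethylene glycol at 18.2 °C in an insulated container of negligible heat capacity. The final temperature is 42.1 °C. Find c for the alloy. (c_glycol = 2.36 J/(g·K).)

Let T be the final temperature. ΣQ_i = 0:
410×c×(42.1 − 186) + 654×2.36×(42.1 − 18.2) = 0
-58999 c = -36888
c = -36888/-58999 ≈ 0.6252 J/(g·K)

c ≈ 0.625 J/(g·K)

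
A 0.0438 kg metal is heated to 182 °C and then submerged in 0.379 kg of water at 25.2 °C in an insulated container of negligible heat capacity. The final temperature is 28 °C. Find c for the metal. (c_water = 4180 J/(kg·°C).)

c ≈ 658 J/(kg·°C)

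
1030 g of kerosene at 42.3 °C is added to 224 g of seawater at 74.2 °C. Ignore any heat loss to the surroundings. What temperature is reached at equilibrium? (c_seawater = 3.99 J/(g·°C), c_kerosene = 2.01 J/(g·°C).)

|Q_seawater| = |Q_kerosene|:
224·3.99·(74.2 − T) = 1030·2.01·(T − 42.3)
893.76(74.2 − T) = 2070.3(T − 42.3)
2964.1 T = 153891  ⇒  T ≈ 51.92 °C

T_f ≈ 51.9 °C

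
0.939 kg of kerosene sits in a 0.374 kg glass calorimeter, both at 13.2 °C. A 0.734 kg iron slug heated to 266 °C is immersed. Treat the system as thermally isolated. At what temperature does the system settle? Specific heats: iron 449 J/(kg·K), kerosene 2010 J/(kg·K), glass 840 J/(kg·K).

T_f ≈ 46.1 °C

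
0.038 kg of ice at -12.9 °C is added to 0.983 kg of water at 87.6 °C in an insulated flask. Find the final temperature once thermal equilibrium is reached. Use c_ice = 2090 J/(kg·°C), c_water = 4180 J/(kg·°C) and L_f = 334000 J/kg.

T_f ≈ 81.1 °C

Let T be the final temperature. ΣQ_i = 0:
warm ice to 0 °C: 0.038×2090×(0 − (-12.9)) = 1024.5; fusion: m_ice L_f = 0.038×334000 = 12692; meltwater 0→T: 0.038×4180×T = 158.84 T; water: 4108.9(T − 87.6)
4267.8 T = 359943 − 13717 = 346227
T ≈ 81.13 °C. Since T > 0 °C, the all-ice-melts assumption holds.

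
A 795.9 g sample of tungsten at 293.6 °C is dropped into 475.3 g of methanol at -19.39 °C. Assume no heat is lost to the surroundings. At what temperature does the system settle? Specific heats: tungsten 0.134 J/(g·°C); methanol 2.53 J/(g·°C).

T_f ≈ 6.1 °C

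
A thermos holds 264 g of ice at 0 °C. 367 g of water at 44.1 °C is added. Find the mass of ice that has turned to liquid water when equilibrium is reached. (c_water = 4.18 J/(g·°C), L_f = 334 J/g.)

Cooling the water to 0 °C releases 367·4.18·44.1 = 67652 J.
Melting all 264 g of ice would need 264·334 = 88176 J.
67652 J < 88176 J, so only part of the ice melts and the system sits at 0 °C.
m_melted·334 = 67652  ⇒  m_melted ≈ 202.6 g.

m_melted ≈ 203 g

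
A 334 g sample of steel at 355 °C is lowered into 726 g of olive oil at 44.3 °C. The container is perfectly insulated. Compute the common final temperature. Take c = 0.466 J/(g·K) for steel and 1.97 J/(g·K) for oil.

T_f ≈ 74.8 °C

Conservation of energy gives ΣQ = 0:
334·0.466·(T − 355) + 726·1.97·(T − 44.3) = 0
155.64(T − 355) + 1430.2(T − 44.3) = 0
1585.9 T = 118612
T = 118612 / 1585.9 = 74.8 °C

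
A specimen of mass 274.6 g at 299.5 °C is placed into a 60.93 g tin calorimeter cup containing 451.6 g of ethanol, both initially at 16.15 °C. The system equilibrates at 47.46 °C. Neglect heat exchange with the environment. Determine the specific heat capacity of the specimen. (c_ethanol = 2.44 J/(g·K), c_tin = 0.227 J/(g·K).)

Setting the total heat transfer to zero:
274.6×c×(47.46 − 299.5) + 451.6×2.44×(47.46 − 16.15) + 60.93×0.227×(47.46 − 16.15) = 0
-69210 c = -34934
c = -34934/-69210 ≈ 0.5047 J/(g·K)

c ≈ 0.505 J/(g·K)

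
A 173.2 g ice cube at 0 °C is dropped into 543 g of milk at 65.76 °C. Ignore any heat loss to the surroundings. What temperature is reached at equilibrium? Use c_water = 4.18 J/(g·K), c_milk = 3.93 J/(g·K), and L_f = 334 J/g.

T_f ≈ 28.9 °C

Net heat exchanged in the isolated system is zero:
fusion: m_ice L_f = 173.2×334 = 57849
  meltwater 0→T: 173.2×4.18×T = 723.98 T
  milk cools: 543×3.93×(T − 65.76) = 2134(T − 65.76)
2858 T = 140331 − 57849 = 82482
T ≈ 28.86 °C — above 0 °C, consistent with complete melting.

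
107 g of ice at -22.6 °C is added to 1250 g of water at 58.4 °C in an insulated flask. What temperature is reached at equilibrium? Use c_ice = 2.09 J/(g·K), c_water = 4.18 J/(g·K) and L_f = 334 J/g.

T_f ≈ 46.6 °C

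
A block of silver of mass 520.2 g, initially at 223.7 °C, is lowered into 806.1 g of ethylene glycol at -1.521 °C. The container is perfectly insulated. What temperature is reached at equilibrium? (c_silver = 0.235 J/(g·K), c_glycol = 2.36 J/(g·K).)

Heat lost by the silver equals heat gained by the glycol:
520.2*0.235*(223.7 − T) = 806.1*2.36*(T − (-1.521))
122.25(223.7 − T) = 1902.4(T − (-1.521))
2024.6 T = 24453  ⇒  T ≈ 12.08 °C

T_f ≈ 12.1 °C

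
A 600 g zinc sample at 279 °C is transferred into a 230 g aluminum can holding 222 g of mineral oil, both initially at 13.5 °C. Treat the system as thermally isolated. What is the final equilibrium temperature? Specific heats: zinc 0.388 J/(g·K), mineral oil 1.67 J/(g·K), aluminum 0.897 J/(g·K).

Conservation of energy gives ΣQ = 0:
600×0.388×(T − 279) + 222×1.67×(T − 13.5) + 230×0.897×(T − 13.5) = 0
809.85 T = 72741
T = 72741 / 809.85 = 89.8 °C

T_f ≈ 89.8 °C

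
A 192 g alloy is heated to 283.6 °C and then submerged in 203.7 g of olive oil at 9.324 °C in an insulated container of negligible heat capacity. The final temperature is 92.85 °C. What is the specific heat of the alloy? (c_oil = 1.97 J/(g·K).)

c ≈ 0.915 J/(g·K)

Net heat exchanged in the isolated system is zero:
192·c·(92.85 − 283.6) + 203.7·1.97·(92.85 − 9.324) = 0
-36624 c = -33518
c = -33518/-36624 ≈ 0.9152 J/(g·K)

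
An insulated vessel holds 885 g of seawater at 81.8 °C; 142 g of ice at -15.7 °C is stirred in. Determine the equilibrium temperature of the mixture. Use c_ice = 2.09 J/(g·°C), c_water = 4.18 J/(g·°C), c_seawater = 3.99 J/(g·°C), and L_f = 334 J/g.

T_f ≈ 57.4 °C

Net heat exchanged in the isolated system is zero:
warm ice to 0 °C: 142·2.09·(0 − (-15.7)) = 4659.4; melt ice: 142·334 = 47428; warm the meltwater: 593.56 T; seawater: 3531.2(T − 81.8)
4124.7 T = 288848 − 52087 = 236761
T ≈ 57.40 °C. Since T > 0 °C, the all-ice-melts assumption holds.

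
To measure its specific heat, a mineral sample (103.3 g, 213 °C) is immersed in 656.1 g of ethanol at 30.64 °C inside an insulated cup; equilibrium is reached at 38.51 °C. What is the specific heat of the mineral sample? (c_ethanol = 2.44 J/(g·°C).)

Taking heat into each body as positive, Σ m c ΔT = 0:
103.3·c·(38.51 − 213) + 656.1·2.44·(38.51 − 30.64) = 0
-18025 c = -12599
c = -12599/-18025 ≈ 0.699 J/(g·°C)

c ≈ 0.699 J/(g·°C)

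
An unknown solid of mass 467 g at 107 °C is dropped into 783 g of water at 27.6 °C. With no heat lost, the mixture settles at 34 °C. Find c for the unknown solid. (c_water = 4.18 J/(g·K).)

m_s c (T_s − T_f) = m_water c_water (T_f − T_0):
467·c·(107 − 34) = 783·4.18·(34 − 27.6)
34091 c = 20947  ⇒  c ≈ 0.6144 J/(g·K)

c ≈ 0.614 J/(g·K)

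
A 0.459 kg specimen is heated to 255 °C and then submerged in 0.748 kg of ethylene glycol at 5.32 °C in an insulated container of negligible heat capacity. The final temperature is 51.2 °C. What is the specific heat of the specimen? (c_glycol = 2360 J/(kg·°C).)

c ≈ 866 J/(kg·°C)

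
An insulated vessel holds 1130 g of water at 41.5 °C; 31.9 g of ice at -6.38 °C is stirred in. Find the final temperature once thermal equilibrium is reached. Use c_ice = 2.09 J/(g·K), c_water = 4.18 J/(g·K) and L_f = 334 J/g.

T_f ≈ 38.1 °C

Net heat exchanged in the isolated system is zero:
warm ice to 0 °C: 31.9×2.09×(0 − (-6.38)) = 425.36
  fusion: m_ice L_f = 31.9×334 = 10655
  meltwater 0→T: 31.9×4.18×T = 133.34 T
  water cools: 1130×4.18×(T − 41.5) = 4723.4(T − 41.5)
4856.7 T = 196021 − 11080 = 184941
T ≈ 38.08 °C. Since T > 0 °C, the all-ice-melts assumption holds.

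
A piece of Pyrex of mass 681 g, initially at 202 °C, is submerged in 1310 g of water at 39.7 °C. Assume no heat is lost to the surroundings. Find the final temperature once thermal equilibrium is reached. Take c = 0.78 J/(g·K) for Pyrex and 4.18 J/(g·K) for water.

Taking heat into each body as positive, Σ m c ΔT = 0:
681·0.78·(T − 202) + 1310·4.18·(T − 39.7) = 0
(531.18 + 5475.8) T = 531.18·202 + 5475.8·39.7
T ≈ 54.05 °C

T_f ≈ 54.1 °C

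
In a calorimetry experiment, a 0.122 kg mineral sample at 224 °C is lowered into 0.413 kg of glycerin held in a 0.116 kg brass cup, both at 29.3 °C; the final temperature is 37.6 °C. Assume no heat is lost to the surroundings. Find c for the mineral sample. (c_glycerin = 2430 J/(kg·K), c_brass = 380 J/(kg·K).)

c ≈ 382 J/(kg·K)

Heat gained plus heat lost sum to zero:
0.122×c×(37.6 − 224) + 0.413×2430×(37.6 − 29.3) + 0.116×380×(37.6 − 29.3) = 0
-22.74 c = -8695.7
c = -8695.7/-22.74 ≈ 382.4 J/(kg·K)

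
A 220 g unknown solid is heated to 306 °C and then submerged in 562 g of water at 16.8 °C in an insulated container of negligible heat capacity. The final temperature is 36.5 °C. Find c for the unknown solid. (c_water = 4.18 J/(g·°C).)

c ≈ 0.781 J/(g·°C)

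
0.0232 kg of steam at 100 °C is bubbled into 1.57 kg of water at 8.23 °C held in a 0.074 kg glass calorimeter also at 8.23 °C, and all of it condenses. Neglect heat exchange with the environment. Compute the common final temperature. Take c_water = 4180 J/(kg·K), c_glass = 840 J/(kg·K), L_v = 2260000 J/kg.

T_f ≈ 17.4 °C

Conservation of energy gives ΣQ = 0:
steam→water at 100 °C releases m L_v = 0.0232·2260000 = 52432; condensate cools 100→T: 0.0232·4180·(T − 100) = 96.98(T − 100); original water: 6562.6(T − 8.23); glass cup: 0.074·840·(T − 8.23) = 62.16(T − 8.23)
6721.7 T = 52432 + 9697.6 + 54522 = 116651
T ≈ 17.35 °C, under the boiling point, so the assumption holds.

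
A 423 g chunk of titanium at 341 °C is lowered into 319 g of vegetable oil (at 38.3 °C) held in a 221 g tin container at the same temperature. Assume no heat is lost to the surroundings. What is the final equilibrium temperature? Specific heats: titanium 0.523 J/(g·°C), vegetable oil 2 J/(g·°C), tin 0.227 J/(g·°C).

T_f ≈ 111.9 °C

Net heat exchanged in the isolated system is zero:
423·0.523·(T − 341) + 319·2·(T − 38.3) + 221·0.227·(T − 38.3) = 0
221.23(T − 341) + 638(T − 38.3) + 50.17(T − 38.3) = 0
(221.23 + 638 + 50.17) T = 221.23·341 + 638·38.3 + 50.17·38.3
T = 101796/909.4 ≈ 111.94 °C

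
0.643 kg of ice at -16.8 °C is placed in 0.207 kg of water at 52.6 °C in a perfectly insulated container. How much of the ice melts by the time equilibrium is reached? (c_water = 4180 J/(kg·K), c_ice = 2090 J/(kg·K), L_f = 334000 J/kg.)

m_melted ≈ 0.0687 kg

Water can give up m c ΔT = 0.207·4180·52.6 = 45513 J before reaching 0 °C.
Warming the ice to 0 °C takes 0.643·2090·16.8 = 22577 J, leaving 22936 J for melting.
To melt every bit of ice: 0.643·334000 = 214762 J.
Since 22936 < 214762 J, not all the ice melts; equilibrium is at 0 °C.
m_melt = 22936 / L_f = 0.06867 kg.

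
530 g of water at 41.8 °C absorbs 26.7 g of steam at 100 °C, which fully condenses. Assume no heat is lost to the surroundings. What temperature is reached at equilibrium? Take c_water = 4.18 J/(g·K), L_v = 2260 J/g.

Let T be the final temperature. ΣQ_i = 0:
condense steam: −26.7·2260 = −60342
  condensate cools 100→T: 26.7·4.18·(T − 100) = 111.61(T − 100)
  water warms: 530·4.18·(T − 41.8) = 2215.4(T − 41.8)
2327 T = 60342 + 11161 + 92604 = 164106
T ≈ 70.52 °C, under the boiling point, so the assumption holds.

T_f ≈ 70.5 °C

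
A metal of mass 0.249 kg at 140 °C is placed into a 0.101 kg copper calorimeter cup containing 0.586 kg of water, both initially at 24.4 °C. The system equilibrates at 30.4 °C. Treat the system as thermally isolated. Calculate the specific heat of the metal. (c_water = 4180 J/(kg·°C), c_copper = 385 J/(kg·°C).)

c ≈ 547 J/(kg·°C)

Energy conservation, ΣQ = 0:
0.249·c·(30.4 − 140) + 0.586·4180·(30.4 − 24.4) + 0.101·385·(30.4 − 24.4) = 0
-27.29 c = -14930
c = -14930/-27.29 ≈ 547.1 J/(kg·°C)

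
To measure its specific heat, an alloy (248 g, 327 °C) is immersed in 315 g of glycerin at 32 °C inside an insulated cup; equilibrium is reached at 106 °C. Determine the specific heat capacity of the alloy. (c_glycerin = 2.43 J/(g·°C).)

m_s c (T_s − T_f) = m_glycerin c_glycerin (T_f − T_0):
248·c·(327 − 106) = 315·2.43·(106 − 32)
54808 c = 56643  ⇒  c ≈ 1.033 J/(g·°C)

c ≈ 1.03 J/(g·°C)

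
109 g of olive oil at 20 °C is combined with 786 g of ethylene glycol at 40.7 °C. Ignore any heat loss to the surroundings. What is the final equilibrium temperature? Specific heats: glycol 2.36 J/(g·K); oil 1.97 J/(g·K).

T_f ≈ 38.6 °C

Conservation of energy gives ΣQ = 0:
786×2.36×(T − 40.7) + 109×1.97×(T − 20) = 0
(1855 + 214.73) T = 1855×40.7 + 214.73×20
T = 79791/2069.7 ≈ 38.55 °C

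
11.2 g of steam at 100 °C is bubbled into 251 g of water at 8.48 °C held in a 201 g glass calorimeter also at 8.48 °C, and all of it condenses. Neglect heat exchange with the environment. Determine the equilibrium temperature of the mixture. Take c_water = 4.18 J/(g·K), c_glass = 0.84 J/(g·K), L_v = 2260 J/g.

T_f ≈ 31.9 °C

Let T be the final temperature. ΣQ_i = 0:
latent heat released on condensation: 11.2×2260 = 25312
  condensed water 100 °C→T: 46.82(T − 100)
  original water: 1049.2(T − 8.48)
  glass cup: 201×0.84×(T − 8.48) = 168.84(T − 8.48)
1264.8 T = 25312 + 4681.6 + 10329 = 40322
T ≈ 31.88 °C (< 100 °C, so full condensation is consistent).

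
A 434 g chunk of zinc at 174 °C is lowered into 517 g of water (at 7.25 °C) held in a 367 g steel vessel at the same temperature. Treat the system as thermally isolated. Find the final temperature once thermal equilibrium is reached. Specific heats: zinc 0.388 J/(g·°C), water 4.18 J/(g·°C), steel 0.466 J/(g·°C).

T_f ≈ 18.5 °C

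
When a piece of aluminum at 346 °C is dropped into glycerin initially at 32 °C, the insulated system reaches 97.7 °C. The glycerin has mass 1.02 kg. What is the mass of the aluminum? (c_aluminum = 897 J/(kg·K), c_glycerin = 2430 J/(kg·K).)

m ≈ 0.731 kg

Setting the total heat transfer to zero:
m·897·(97.7 − 346) + 1.02·2430·(97.7 − 32) = 0
-222725 m = -162844
m = -162844/-222725 ≈ 0.7311 kg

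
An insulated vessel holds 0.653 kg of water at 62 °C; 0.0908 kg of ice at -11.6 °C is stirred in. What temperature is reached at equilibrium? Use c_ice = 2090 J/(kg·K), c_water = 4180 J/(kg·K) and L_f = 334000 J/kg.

T_f ≈ 44.0 °C

Taking heat into each body as positive, Σ m c ΔT = 0:
ice -11.6→0 °C: 0.0908×2090×11.6 = 2201.4
  melt ice: 0.0908×334000 = 30327
  warm the meltwater: 379.54 T
  water cools: 0.653×4180×(T − 62) = 2729.5(T − 62)
3109.1 T = 169231 − 32529 = 136703
T ≈ 43.97 °C — above 0 °C, consistent with complete melting.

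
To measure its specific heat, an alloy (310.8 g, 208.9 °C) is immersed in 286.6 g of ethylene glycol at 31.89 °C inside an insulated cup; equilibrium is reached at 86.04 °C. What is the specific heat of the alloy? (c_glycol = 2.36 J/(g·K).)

Taking heat into each body as positive, Σ m c ΔT = 0:
310.8·c·(86.04 − 208.9) + 286.6·2.36·(86.04 − 31.89) = 0
-38185 c = -36626
c = -36626/-38185 ≈ 0.9592 J/(g·K)

c ≈ 0.959 J/(g·K)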